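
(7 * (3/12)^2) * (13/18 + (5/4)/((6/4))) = 49/72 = 0.68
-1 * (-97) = 97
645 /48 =215 /16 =13.44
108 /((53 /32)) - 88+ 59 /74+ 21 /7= -74499 /3922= -19.00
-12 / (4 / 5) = -15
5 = 5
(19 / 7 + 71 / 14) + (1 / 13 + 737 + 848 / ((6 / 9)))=367069 / 182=2016.86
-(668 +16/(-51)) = -667.69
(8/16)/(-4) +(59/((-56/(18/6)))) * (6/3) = -361/56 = -6.45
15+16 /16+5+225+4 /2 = 248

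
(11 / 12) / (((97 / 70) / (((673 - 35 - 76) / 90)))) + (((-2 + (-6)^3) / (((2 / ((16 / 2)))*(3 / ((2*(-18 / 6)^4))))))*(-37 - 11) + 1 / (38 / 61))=2260229.74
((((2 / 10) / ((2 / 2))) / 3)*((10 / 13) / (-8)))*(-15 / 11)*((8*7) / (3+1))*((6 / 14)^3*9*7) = 0.61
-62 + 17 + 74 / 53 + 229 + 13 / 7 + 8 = 72439 / 371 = 195.25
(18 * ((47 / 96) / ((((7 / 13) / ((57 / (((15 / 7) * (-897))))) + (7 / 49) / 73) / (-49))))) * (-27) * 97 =-175681160739 / 2820416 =-62289.10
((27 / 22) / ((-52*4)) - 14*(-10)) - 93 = 215045 / 4576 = 46.99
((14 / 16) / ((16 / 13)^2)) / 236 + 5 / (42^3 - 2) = 45030189 / 17903919104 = 0.00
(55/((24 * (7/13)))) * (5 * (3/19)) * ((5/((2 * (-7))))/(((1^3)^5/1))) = -17875/14896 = -1.20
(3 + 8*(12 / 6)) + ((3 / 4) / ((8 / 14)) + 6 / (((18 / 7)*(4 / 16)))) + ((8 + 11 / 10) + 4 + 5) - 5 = 42.75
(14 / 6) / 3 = 7 / 9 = 0.78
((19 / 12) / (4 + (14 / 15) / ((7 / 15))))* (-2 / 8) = -19 / 288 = -0.07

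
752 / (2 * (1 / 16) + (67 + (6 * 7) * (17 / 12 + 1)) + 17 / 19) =114304 / 25767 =4.44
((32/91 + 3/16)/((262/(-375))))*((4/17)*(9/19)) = -2649375/30803864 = -0.09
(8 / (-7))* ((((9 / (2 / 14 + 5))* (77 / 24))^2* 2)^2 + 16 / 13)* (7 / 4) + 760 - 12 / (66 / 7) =-10921382642591 / 1518206976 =-7193.61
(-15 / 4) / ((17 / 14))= -105 / 34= -3.09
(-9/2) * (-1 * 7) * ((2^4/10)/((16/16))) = 252/5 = 50.40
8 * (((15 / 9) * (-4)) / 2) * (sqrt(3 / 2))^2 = -40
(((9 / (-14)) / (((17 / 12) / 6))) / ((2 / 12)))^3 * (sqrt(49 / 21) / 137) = -48.61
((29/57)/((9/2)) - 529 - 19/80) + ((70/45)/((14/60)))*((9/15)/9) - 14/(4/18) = -24282547/41040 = -591.68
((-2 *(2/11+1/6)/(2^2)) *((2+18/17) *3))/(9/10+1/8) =-1.56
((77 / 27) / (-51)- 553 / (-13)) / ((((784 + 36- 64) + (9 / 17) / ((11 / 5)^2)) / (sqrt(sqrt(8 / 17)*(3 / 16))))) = 23004520*sqrt(3)*34^(3 / 4) / 27841729617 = 0.02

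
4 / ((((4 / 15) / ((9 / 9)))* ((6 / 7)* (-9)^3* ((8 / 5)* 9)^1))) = -175 / 104976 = -0.00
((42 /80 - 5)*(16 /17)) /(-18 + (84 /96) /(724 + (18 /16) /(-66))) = 3258337 /13924360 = 0.23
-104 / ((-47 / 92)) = 9568 / 47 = 203.57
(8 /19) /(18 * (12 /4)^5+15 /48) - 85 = -113032107 /1329791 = -85.00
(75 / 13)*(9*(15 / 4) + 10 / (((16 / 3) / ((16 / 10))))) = 11025 / 52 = 212.02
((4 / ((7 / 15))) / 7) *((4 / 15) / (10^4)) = 1 / 30625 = 0.00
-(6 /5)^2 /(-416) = 9 /2600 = 0.00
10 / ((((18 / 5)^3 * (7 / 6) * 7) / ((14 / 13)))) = 625 / 22113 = 0.03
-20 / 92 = -5 / 23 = -0.22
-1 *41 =-41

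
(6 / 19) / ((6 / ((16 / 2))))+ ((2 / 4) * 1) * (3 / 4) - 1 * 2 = -1.20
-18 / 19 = -0.95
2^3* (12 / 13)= 96 / 13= 7.38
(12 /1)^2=144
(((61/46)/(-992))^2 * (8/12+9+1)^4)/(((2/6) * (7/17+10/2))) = 4048448/315697149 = 0.01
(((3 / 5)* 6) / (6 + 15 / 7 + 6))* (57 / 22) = 399 / 605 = 0.66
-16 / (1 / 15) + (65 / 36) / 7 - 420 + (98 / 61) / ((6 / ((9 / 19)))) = -192652501 / 292068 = -659.62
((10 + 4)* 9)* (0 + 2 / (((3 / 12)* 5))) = 1008 / 5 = 201.60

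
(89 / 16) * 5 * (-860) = -23918.75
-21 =-21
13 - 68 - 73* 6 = -493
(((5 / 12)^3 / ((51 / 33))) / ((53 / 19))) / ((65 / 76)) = 0.02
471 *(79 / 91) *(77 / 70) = 409299 / 910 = 449.78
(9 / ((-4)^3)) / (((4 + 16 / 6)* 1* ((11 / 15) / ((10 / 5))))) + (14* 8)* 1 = 157615 / 1408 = 111.94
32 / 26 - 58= -738 / 13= -56.77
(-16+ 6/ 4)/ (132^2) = -29/ 34848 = -0.00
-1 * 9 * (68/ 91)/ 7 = -612/ 637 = -0.96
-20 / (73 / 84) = -1680 / 73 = -23.01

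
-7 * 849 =-5943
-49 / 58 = -0.84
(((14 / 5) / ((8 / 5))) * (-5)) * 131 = -4585 / 4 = -1146.25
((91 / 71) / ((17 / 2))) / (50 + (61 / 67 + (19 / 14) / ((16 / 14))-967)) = -195104 / 1183795425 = -0.00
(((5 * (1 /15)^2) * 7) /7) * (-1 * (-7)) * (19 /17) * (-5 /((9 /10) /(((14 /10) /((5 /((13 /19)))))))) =-1274 /6885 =-0.19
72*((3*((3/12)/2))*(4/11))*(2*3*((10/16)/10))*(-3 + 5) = 81/11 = 7.36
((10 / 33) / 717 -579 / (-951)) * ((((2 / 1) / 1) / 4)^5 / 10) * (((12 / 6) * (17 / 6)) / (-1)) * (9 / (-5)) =77685631 / 4000286400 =0.02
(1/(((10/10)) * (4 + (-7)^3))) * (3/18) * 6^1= -1/339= -0.00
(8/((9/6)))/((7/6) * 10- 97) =-1/16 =-0.06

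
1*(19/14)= 19/14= 1.36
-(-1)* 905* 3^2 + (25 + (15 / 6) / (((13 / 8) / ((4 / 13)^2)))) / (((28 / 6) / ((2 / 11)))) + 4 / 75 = 103354219676 / 12687675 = 8146.03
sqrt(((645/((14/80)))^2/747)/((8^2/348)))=314.46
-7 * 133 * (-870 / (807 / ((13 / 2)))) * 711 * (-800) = -998207028000 / 269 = -3710806795.54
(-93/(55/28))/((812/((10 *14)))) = -2604/319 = -8.16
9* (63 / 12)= 189 / 4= 47.25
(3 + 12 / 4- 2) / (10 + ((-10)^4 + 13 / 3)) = 12 / 30043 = 0.00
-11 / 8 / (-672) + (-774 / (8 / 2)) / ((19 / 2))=-2080303 / 102144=-20.37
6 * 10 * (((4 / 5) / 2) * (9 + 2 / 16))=219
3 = 3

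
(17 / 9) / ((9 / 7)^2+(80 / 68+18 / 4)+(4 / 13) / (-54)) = 1104558 / 4282729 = 0.26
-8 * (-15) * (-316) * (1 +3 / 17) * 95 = -4238117.65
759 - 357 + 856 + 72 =1330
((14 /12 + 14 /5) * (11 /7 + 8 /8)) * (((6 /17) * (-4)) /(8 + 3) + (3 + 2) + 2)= 70.09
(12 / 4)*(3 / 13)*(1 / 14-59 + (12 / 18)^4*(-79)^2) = 1331159 / 1638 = 812.67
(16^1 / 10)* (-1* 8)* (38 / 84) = -608 / 105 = -5.79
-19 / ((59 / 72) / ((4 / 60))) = -456 / 295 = -1.55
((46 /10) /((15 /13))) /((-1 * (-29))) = 299 /2175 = 0.14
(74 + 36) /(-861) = -110 /861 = -0.13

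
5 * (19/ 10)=19/ 2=9.50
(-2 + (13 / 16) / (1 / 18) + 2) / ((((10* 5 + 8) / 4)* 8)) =117 / 928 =0.13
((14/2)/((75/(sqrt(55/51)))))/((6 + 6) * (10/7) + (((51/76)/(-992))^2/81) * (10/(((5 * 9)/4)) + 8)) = 156663972864 * sqrt(2805)/1467525790922875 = 0.01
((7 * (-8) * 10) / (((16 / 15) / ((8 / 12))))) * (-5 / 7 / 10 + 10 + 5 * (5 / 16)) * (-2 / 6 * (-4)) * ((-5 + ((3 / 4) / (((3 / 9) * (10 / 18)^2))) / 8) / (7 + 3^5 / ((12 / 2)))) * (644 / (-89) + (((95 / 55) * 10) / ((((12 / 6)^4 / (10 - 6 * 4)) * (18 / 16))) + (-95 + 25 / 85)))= -183719048149 / 3449640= -53257.46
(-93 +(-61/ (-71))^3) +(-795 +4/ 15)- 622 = -8101847791/ 5368665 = -1509.10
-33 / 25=-1.32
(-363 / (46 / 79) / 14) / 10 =-28677 / 6440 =-4.45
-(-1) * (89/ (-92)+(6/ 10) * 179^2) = 8842871/ 460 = 19223.63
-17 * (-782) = 13294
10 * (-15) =-150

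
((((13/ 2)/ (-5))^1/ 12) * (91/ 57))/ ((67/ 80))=-2366/ 11457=-0.21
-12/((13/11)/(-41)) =5412/13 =416.31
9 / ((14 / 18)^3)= 6561 / 343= 19.13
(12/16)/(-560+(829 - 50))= 1/292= 0.00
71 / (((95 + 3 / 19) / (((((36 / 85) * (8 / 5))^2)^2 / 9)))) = 64449478656 / 3686669140625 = 0.02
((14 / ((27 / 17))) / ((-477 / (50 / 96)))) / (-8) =2975 / 2472768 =0.00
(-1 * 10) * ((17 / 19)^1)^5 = -5.73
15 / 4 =3.75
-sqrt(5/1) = -sqrt(5) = -2.24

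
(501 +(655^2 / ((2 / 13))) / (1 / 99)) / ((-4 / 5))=-2760780885 / 8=-345097610.62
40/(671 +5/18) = 720/12083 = 0.06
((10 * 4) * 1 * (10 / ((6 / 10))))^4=197530864197.53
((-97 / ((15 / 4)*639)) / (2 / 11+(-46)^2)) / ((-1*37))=0.00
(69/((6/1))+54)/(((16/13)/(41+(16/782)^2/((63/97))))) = 672511006193/308208096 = 2182.00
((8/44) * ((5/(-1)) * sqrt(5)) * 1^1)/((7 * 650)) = -sqrt(5)/5005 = -0.00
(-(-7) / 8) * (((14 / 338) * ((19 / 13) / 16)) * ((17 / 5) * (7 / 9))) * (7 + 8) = 110789 / 843648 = 0.13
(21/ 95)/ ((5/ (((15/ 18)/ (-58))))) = -7/ 11020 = -0.00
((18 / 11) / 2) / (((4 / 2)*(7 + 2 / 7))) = 21 / 374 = 0.06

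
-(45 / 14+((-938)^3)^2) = -9535535030605410221 / 14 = -681109645043243587.21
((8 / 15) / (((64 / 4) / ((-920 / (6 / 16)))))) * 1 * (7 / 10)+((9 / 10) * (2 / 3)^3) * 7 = -55.38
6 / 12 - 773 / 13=-1533 / 26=-58.96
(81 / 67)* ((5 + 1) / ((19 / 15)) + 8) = 19602 / 1273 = 15.40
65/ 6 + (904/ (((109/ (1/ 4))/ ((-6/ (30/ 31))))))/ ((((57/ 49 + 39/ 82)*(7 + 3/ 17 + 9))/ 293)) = -259047960271/ 1973853750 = -131.24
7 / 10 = 0.70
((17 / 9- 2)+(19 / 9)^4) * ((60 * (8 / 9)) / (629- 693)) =-323980 / 19683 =-16.46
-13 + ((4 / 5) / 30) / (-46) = -13.00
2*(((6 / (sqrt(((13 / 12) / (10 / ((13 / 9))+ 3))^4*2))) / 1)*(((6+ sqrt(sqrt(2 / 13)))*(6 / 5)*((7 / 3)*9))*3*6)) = 2139823.12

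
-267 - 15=-282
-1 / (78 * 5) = -1 / 390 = -0.00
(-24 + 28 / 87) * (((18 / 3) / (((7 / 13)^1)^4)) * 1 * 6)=-706027920 / 69629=-10139.85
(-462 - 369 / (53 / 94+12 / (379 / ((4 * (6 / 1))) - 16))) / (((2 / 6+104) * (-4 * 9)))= 1017617 / 8390591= 0.12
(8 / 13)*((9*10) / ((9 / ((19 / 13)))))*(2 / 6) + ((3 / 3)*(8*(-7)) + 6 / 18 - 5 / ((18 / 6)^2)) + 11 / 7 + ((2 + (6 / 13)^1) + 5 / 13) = -519644 / 10647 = -48.81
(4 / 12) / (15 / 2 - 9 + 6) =0.07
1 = 1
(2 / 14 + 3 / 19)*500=20000 / 133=150.38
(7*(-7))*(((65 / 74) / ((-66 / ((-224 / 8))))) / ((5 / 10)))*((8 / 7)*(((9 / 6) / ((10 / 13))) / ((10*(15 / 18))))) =-99372 / 10175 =-9.77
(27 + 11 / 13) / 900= 181 / 5850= 0.03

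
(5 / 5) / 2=1 / 2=0.50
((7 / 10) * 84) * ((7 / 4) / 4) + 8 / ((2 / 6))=1989 / 40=49.72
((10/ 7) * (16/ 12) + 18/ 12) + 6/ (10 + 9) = 2969/ 798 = 3.72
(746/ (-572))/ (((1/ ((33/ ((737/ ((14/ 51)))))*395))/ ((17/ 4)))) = -1031345/ 38324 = -26.91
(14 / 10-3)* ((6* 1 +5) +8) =-152 / 5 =-30.40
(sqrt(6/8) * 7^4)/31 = 2401 * sqrt(3)/62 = 67.08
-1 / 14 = -0.07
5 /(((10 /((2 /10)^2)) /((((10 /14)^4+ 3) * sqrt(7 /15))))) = 3914 * sqrt(105) /900375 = 0.04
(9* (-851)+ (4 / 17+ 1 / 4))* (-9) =4687011 / 68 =68926.63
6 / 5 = 1.20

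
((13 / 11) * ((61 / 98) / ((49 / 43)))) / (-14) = -34099 / 739508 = -0.05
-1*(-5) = 5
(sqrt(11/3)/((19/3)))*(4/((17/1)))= 4*sqrt(33)/323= 0.07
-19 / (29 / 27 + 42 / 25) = -6.90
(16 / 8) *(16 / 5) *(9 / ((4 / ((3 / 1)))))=216 / 5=43.20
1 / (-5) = -1 / 5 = -0.20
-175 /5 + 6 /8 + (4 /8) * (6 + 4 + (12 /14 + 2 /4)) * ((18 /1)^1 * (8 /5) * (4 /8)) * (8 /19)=479 /2660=0.18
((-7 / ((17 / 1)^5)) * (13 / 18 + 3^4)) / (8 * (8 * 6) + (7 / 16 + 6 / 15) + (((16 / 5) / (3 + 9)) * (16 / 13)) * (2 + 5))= -5354440 / 5144969687631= -0.00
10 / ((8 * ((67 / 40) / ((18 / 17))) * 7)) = 900 / 7973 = 0.11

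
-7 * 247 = -1729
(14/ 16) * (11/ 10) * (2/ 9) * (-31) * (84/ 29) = -19.21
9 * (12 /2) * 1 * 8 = 432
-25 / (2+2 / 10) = -125 / 11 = -11.36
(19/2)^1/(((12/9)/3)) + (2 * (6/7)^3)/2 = 22.00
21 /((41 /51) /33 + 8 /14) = 247401 /7019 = 35.25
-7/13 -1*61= -61.54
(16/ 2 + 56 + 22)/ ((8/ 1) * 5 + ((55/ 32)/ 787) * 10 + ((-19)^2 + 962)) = 1082912/ 17163171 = 0.06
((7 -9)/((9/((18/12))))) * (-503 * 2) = 1006/3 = 335.33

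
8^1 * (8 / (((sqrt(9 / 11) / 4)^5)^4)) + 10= 1825183996375252616156074 / 3486784401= 523457657964683.72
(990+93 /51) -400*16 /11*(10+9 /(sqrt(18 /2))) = -1228929 /187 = -6571.81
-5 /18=-0.28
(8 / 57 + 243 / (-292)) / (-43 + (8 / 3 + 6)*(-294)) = 11515 / 43124604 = 0.00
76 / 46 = 1.65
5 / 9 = 0.56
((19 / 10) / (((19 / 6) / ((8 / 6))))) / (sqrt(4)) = 2 / 5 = 0.40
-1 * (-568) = 568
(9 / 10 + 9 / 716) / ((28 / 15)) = 9801 / 20048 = 0.49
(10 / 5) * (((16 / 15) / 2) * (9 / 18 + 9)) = 152 / 15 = 10.13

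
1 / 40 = 0.02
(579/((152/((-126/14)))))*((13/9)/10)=-7527/1520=-4.95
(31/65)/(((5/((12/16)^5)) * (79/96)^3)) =6508512/160237675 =0.04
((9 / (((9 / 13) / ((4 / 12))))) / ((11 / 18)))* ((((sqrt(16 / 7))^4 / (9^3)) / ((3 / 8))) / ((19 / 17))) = 905216 / 7465689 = 0.12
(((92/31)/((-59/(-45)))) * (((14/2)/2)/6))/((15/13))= 2093/1829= 1.14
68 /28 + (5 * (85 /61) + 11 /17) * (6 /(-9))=-19219 /7259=-2.65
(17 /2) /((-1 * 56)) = -17 /112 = -0.15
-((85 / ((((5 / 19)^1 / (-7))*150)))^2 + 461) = -15484621 / 22500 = -688.21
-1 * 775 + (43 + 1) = -731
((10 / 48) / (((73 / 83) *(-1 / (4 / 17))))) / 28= -415 / 208488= -0.00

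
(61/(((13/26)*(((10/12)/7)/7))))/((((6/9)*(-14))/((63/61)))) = -3969/5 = -793.80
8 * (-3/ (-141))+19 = 901/ 47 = 19.17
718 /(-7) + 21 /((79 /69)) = -46579 /553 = -84.23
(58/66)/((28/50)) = 725/462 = 1.57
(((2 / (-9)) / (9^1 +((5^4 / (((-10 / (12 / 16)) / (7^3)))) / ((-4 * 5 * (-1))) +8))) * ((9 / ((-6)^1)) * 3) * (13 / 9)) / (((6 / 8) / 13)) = -128 / 4023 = -0.03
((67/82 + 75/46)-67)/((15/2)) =-40582/4715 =-8.61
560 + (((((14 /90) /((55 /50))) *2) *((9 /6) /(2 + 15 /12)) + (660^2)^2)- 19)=81401617672145 /429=189747360541.13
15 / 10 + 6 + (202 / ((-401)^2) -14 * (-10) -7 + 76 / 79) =141.46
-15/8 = -1.88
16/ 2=8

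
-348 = -348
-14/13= -1.08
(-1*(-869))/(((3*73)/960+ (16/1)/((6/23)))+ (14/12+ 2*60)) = 278080/58473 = 4.76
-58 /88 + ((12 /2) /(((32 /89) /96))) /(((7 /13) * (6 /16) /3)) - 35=7319769 /308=23765.48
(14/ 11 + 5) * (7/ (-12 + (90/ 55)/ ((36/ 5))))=-138/ 37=-3.73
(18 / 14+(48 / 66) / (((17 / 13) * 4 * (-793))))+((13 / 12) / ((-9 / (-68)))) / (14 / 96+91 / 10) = 494533357 / 227809197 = 2.17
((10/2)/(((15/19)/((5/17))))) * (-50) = -4750/51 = -93.14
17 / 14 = 1.21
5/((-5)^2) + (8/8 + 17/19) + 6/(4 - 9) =17/19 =0.89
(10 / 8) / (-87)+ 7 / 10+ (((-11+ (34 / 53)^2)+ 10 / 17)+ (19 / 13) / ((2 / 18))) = 4147051477 / 1080172860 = 3.84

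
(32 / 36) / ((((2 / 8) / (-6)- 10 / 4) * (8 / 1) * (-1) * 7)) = 0.01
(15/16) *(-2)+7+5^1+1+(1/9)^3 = 11.13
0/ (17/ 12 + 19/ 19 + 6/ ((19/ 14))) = 0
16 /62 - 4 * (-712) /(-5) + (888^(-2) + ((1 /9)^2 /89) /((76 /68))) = -1059050877822623 /1860131926080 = -569.34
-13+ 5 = -8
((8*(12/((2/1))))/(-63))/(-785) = 16/16485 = 0.00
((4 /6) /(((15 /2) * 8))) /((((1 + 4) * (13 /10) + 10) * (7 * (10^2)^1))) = 0.00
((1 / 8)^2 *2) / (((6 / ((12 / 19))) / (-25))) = -25 / 304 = -0.08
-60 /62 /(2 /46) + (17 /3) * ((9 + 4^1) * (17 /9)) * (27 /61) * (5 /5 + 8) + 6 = 1017459 /1891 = 538.05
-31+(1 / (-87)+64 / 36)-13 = -11023 / 261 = -42.23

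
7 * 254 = 1778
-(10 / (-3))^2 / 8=-25 / 18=-1.39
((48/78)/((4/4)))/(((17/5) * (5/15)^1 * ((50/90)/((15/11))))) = 3240/2431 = 1.33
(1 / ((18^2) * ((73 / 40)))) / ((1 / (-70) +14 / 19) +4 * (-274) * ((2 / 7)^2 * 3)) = -93100 / 14736100689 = -0.00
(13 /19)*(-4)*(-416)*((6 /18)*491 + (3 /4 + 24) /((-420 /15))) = 73947640 /399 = 185332.43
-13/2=-6.50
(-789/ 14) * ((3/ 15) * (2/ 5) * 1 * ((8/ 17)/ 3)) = -2104/ 2975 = -0.71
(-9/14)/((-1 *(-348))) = -3/1624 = -0.00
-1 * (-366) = 366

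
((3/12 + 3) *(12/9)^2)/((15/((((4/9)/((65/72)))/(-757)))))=-128/510975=-0.00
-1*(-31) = 31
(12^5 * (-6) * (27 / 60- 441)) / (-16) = -205543008 / 5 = -41108601.60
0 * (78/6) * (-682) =0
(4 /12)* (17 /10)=17 /30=0.57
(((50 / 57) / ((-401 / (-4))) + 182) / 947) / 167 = 4160174 / 3614811693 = 0.00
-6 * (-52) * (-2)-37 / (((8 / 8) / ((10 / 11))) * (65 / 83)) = -95374 / 143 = -666.95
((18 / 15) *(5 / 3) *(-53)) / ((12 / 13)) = -689 / 6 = -114.83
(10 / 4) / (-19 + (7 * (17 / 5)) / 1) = 25 / 48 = 0.52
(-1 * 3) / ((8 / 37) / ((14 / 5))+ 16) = -0.19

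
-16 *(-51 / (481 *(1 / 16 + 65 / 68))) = 221952 / 133237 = 1.67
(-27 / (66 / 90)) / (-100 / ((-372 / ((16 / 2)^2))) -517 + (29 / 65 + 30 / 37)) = 90584325 / 1226562326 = 0.07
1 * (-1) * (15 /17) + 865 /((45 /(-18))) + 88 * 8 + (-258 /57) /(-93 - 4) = 11190315 /31331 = 357.16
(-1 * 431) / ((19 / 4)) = -1724 / 19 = -90.74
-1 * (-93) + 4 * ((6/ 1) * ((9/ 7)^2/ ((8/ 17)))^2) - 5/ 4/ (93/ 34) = 694333643/ 1786344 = 388.69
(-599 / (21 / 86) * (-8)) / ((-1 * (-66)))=206056 / 693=297.34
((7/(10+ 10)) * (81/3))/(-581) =-27/1660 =-0.02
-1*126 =-126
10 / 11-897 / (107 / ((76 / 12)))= -52.18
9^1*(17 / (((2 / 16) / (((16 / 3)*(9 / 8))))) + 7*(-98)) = 1170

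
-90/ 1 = -90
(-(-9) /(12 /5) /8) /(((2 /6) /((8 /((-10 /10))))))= -45 /4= -11.25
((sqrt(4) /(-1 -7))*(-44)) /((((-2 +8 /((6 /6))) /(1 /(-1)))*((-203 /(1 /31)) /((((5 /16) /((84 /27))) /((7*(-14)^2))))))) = 165 /7736060416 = 0.00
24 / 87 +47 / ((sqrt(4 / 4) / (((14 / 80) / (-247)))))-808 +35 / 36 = -2080440899 / 2578680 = -806.79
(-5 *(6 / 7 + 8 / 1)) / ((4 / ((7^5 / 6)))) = -372155 / 12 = -31012.92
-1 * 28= -28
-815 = -815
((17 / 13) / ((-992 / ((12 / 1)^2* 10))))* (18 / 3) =-4590 / 403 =-11.39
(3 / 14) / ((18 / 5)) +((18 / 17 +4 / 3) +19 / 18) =15025 / 4284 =3.51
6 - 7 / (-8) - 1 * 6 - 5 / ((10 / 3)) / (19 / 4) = 85 / 152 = 0.56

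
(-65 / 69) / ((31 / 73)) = -4745 / 2139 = -2.22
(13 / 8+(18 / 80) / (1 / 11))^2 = 1681 / 100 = 16.81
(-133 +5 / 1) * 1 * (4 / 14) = -256 / 7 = -36.57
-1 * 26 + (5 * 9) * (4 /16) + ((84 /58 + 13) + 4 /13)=9 /1508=0.01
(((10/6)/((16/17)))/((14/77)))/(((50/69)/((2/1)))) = 26.88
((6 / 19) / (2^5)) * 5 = 15 / 304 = 0.05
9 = 9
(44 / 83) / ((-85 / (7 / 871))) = -308 / 6144905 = -0.00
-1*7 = -7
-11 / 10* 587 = -6457 / 10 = -645.70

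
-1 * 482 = -482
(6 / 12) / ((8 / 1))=1 / 16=0.06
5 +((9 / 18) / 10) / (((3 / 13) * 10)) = 3013 / 600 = 5.02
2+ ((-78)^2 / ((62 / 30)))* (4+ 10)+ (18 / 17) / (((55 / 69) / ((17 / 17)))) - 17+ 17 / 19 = 22690238158 / 550715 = 41201.42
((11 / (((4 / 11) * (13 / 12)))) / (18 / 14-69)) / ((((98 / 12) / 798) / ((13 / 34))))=-20691 / 1343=-15.41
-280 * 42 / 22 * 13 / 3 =-25480 / 11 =-2316.36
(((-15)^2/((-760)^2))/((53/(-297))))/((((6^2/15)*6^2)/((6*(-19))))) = 1485/515584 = 0.00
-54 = -54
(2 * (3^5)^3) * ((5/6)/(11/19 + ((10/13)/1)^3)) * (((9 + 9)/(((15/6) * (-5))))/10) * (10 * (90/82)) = -21562791296436/589949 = -36550263.32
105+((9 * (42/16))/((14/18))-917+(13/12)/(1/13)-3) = -770.54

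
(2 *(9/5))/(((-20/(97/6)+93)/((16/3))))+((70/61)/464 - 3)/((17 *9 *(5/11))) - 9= -94585898131/10707190920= -8.83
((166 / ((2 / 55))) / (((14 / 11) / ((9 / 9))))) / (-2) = -50215 / 28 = -1793.39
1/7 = 0.14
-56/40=-7/5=-1.40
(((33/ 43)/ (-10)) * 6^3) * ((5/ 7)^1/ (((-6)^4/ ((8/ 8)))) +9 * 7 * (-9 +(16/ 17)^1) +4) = 854517961/ 102340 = 8349.79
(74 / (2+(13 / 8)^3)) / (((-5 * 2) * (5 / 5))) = -18944 / 16105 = -1.18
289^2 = 83521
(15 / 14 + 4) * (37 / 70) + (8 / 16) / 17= 45149 / 16660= 2.71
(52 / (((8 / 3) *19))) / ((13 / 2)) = 3 / 19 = 0.16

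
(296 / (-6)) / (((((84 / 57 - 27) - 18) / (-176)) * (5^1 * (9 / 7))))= -3464384 / 111645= -31.03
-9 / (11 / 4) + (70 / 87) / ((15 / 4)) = -8780 / 2871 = -3.06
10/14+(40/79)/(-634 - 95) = 287675/403137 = 0.71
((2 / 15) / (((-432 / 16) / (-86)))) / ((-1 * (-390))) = 86 / 78975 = 0.00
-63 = -63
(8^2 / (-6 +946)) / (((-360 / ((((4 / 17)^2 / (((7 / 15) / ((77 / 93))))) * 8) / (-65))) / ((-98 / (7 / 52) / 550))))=-7168 / 2368535625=-0.00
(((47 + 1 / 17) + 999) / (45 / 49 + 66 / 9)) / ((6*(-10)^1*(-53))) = 871367 / 21858260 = 0.04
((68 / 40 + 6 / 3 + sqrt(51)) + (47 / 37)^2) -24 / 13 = 10.61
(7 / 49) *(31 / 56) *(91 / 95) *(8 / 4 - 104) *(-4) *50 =205530 / 133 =1545.34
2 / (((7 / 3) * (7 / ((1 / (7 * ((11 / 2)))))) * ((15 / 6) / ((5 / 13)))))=0.00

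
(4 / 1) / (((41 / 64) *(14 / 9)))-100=-27548 / 287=-95.99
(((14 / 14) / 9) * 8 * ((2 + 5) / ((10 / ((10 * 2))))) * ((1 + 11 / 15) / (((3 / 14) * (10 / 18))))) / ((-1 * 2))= -90.60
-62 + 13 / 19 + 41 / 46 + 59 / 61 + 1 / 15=-47495261 / 799710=-59.39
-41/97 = -0.42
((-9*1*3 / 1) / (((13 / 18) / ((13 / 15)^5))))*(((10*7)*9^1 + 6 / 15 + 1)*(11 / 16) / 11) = -90167077 / 125000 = -721.34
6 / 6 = 1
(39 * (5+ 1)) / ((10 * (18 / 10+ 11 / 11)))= 117 / 14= 8.36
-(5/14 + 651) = -9119/14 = -651.36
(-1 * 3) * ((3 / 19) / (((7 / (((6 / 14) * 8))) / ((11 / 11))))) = -216 / 931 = -0.23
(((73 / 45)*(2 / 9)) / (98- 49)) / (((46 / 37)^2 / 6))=99937 / 3499335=0.03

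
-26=-26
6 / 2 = 3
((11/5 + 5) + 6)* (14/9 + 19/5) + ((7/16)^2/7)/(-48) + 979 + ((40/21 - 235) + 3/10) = 1756656439/2150400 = 816.90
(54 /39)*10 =180 /13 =13.85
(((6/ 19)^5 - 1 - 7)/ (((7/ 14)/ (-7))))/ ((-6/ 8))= -1108856896/ 7428297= -149.27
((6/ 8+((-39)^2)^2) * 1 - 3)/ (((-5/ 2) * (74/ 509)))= -6365082.83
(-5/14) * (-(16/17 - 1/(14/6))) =305/1666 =0.18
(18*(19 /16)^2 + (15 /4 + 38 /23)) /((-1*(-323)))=90631 /950912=0.10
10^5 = 100000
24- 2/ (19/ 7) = 442/ 19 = 23.26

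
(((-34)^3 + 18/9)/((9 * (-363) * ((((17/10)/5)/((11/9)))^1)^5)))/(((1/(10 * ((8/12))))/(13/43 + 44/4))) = 15206675000000000/27947045331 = 544124.60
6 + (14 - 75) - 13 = -68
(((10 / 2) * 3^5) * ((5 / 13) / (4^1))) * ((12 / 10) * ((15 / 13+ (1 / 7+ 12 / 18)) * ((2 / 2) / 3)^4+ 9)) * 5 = 14966475 / 2366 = 6325.64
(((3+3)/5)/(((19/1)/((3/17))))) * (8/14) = 72/11305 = 0.01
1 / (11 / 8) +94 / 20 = 597 / 110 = 5.43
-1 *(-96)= 96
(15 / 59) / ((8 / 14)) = 0.44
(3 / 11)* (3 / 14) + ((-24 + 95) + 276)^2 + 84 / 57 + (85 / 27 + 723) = 9570040015 / 79002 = 121136.68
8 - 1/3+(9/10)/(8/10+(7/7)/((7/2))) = 1937/228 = 8.50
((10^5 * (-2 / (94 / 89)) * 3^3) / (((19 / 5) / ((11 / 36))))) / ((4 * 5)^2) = -1835625 / 1786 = -1027.79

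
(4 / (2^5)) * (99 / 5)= 99 / 40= 2.48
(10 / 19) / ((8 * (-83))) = -5 / 6308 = -0.00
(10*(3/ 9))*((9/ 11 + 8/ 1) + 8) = 1850/ 33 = 56.06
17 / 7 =2.43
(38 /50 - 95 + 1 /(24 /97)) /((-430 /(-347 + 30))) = -17155723 /258000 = -66.50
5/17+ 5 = 90/17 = 5.29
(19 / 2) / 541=19 / 1082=0.02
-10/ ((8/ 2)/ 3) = -15/ 2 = -7.50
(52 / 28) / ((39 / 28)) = 1.33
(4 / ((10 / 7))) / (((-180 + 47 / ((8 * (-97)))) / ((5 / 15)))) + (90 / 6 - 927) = -273068032 / 299415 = -912.01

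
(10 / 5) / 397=2 / 397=0.01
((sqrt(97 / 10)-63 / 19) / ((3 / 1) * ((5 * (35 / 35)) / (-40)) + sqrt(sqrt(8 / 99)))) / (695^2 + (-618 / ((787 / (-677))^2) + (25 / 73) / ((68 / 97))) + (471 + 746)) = 3074547716 * (-63 / 19 + sqrt(970) / 10) / (1487420597354689 * (-3 / 8 + sqrt(11) * 2^(3 / 4) * (11^(1 / 4) * sqrt(3)) / 33)) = -0.00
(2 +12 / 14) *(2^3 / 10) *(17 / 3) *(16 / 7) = 4352 / 147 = 29.61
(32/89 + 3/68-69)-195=-1595285/6052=-263.60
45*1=45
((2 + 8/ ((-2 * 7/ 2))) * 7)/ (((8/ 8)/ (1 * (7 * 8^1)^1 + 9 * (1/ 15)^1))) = 1698/ 5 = 339.60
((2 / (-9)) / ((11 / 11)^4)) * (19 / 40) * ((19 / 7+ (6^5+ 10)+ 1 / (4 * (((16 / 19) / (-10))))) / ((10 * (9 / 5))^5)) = -33136133 / 76187381760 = -0.00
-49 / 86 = -0.57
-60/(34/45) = -1350/17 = -79.41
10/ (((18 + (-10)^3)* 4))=-5/ 1964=-0.00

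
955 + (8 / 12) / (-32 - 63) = 954.99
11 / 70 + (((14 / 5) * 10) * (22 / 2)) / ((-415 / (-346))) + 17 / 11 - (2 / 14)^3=161896967 / 626318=258.49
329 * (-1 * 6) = -1974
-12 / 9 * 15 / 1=-20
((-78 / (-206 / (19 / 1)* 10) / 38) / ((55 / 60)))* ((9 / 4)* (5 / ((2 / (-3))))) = -3159 / 9064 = -0.35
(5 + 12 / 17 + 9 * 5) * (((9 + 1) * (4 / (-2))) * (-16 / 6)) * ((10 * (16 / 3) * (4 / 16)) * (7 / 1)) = 38617600 / 153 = 252402.61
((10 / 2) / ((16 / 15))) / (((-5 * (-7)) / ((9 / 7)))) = 135 / 784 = 0.17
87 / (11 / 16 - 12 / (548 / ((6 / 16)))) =190704 / 1489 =128.08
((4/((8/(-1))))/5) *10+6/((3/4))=7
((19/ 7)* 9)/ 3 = 57/ 7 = 8.14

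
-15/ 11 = -1.36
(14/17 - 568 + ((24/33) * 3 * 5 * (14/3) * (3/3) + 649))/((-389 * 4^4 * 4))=-0.00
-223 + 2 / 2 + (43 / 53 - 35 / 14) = -23711 / 106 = -223.69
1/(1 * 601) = 1/601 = 0.00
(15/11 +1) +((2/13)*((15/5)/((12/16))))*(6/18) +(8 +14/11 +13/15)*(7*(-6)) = -907948/2145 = -423.29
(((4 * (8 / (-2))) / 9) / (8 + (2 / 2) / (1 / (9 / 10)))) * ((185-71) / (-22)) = 3040 / 2937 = 1.04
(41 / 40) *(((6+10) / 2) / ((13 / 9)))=369 / 65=5.68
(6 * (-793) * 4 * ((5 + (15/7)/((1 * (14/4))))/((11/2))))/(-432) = 19825/441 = 44.95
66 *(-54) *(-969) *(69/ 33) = 7220988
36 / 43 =0.84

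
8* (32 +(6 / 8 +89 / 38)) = 5334 / 19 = 280.74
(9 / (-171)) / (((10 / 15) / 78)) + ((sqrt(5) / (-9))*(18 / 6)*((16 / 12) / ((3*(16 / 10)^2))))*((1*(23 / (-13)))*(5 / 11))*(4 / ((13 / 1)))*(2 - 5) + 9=54 / 19 - 2875*sqrt(5) / 66924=2.75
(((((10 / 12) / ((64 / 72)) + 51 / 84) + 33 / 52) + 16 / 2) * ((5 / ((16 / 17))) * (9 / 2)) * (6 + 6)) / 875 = 6802839 / 2038400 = 3.34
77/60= 1.28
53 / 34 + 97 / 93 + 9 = 36685 / 3162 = 11.60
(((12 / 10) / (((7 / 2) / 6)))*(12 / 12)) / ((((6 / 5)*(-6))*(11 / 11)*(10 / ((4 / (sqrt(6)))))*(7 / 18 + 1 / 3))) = -0.06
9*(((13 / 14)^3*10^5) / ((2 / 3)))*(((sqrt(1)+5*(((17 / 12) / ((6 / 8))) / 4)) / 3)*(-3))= -3632976.49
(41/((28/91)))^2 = 284089/16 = 17755.56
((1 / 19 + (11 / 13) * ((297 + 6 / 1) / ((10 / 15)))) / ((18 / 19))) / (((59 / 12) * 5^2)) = 190007 / 57525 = 3.30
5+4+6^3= 225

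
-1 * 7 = -7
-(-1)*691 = 691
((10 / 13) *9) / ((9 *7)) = 10 / 91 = 0.11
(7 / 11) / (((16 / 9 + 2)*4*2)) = 63 / 2992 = 0.02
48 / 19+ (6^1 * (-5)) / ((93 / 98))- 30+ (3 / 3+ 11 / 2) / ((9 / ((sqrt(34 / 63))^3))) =-34802 / 589+ 221 * sqrt(238) / 11907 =-58.80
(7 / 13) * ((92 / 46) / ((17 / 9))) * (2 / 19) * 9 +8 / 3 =40396 / 12597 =3.21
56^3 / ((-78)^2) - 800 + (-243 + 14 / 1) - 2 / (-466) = -354439244 / 354393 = -1000.13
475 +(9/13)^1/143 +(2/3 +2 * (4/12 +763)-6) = 1996.34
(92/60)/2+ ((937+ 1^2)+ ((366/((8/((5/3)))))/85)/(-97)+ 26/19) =940.13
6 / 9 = 2 / 3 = 0.67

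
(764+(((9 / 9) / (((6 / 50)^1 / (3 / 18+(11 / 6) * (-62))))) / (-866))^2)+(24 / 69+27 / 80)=148619518081 / 194051115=765.88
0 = 0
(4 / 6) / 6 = 1 / 9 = 0.11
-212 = -212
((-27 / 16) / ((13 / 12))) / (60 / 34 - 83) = 1377 / 71812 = 0.02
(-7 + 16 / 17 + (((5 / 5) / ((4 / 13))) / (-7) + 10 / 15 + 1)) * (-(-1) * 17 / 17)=-4.86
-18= -18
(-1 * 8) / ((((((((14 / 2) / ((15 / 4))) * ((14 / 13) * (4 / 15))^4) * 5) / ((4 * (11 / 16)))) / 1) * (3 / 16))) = -15904906875 / 8605184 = -1848.29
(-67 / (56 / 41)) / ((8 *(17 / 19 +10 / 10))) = -52193 / 16128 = -3.24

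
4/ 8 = 1/ 2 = 0.50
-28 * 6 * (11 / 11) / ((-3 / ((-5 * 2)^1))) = -560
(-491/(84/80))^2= 96432400/441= 218667.57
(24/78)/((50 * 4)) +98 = 63701/650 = 98.00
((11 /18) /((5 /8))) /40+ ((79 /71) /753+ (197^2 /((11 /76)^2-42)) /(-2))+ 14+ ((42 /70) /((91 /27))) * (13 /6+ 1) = 42187256828583488 /88474024773225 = 476.83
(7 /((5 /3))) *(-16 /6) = -11.20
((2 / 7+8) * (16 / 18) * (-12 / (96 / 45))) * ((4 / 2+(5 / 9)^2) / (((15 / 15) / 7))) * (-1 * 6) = 4017.04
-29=-29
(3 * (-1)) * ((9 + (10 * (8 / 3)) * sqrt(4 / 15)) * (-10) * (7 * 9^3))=1377810 + 544320 * sqrt(15)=3485952.30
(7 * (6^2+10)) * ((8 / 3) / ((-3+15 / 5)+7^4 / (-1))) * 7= -368 / 147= -2.50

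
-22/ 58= -11/ 29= -0.38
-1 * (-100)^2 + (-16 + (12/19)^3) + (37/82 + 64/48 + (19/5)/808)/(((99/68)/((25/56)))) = -9462373931743829/944801350416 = -10015.20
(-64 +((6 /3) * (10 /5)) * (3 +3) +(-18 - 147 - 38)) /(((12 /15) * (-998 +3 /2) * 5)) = 243 /3986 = 0.06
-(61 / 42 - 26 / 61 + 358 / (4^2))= -239815 / 10248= -23.40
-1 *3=-3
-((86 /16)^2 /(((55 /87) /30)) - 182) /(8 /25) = -10463125 /2816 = -3715.60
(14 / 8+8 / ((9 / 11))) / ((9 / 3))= 415 / 108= 3.84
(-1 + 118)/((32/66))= 3861/16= 241.31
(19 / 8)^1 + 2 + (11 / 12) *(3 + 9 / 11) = 63 / 8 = 7.88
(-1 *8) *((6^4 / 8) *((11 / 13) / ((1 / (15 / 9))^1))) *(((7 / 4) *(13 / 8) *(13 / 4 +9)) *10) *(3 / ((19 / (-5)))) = 38201625 / 76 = 502652.96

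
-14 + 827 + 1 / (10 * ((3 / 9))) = 8133 / 10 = 813.30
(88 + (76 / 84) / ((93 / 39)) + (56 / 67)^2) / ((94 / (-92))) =-11974542946 / 137349933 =-87.18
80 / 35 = 16 / 7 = 2.29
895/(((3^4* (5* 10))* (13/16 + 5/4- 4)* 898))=-716/5637195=-0.00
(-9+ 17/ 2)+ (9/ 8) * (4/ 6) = 1/ 4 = 0.25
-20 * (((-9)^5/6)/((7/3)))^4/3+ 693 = -20262775765088225763/9604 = -2109826714399023.92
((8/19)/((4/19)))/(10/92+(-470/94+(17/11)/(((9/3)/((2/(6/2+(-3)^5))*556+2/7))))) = -7245/25832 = -0.28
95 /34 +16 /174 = 8537 /2958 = 2.89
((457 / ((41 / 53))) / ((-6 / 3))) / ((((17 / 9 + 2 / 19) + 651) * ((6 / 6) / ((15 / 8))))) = -62126865 / 73250272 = -0.85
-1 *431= -431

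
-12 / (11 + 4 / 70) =-140 / 129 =-1.09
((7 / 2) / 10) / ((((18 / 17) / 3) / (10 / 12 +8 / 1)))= 6307 / 720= 8.76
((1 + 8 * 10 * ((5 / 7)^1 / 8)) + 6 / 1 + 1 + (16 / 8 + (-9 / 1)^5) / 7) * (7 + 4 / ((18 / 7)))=-72039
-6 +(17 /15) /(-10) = -6.11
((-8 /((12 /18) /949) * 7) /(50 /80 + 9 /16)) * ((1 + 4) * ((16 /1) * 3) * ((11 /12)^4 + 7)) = -21230097980 /171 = -124152619.77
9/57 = 3/19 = 0.16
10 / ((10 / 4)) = 4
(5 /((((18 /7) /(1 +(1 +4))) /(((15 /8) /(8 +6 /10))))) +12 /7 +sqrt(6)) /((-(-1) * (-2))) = -10253 /4816 - sqrt(6) /2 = -3.35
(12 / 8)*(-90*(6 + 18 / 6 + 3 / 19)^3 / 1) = -711183240 / 6859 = -103686.14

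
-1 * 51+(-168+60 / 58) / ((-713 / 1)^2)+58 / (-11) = -56.27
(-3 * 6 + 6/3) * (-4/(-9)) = -64/9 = -7.11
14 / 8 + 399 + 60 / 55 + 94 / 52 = 230887 / 572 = 403.65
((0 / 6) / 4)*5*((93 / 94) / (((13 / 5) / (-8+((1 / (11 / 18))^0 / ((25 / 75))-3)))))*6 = 0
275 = 275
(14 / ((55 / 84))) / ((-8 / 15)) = -441 / 11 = -40.09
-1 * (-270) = 270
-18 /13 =-1.38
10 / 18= 5 / 9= 0.56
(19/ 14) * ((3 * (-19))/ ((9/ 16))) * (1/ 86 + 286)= -11839356/ 301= -39333.41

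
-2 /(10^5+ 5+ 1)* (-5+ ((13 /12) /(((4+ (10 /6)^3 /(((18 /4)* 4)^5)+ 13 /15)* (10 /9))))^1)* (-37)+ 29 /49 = 36518430025634 /62076064390403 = 0.59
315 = 315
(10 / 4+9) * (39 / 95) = 897 / 190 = 4.72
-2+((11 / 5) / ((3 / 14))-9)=-11 / 15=-0.73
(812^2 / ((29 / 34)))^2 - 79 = 597566104497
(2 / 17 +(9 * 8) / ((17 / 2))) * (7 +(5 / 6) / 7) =21827 / 357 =61.14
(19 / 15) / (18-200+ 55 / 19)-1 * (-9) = 459044 / 51045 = 8.99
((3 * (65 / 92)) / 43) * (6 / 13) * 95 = 4275 / 1978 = 2.16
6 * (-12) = -72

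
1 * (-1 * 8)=-8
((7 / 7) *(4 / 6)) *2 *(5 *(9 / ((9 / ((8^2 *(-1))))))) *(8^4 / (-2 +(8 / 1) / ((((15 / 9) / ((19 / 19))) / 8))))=-13107200 / 273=-48011.72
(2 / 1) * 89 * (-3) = -534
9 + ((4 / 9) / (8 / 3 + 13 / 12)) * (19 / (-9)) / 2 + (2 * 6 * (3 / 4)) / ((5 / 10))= 32653 / 1215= 26.87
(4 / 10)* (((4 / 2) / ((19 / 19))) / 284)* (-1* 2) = -2 / 355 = -0.01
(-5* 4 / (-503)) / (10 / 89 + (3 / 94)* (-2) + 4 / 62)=2593460 / 7373477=0.35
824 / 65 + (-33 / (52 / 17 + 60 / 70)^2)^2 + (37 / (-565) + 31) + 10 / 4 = 17575453261599641 / 346366169627920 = 50.74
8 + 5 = 13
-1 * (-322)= 322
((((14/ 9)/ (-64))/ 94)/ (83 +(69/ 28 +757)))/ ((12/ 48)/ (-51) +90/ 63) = -5831/ 27047430468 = -0.00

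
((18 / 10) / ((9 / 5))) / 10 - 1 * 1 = -9 / 10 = -0.90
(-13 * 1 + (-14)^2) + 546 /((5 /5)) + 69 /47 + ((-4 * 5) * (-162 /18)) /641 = 22015272 /30127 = 730.75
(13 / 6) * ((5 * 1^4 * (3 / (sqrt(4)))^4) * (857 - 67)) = 693225 / 16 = 43326.56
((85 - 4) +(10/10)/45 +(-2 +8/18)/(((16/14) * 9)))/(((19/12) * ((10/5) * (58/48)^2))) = 4192352/239685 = 17.49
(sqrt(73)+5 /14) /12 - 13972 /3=-260809 /56+sqrt(73) /12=-4656.59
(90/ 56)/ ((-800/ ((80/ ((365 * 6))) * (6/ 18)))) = -1/ 40880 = -0.00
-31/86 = -0.36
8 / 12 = 2 / 3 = 0.67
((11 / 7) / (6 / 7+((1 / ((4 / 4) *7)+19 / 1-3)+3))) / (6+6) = 11 / 1680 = 0.01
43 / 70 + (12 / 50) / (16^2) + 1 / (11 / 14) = 465191 / 246400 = 1.89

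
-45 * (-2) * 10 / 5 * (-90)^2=1458000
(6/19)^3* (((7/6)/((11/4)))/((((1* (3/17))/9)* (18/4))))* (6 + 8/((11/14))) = 2033472/829939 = 2.45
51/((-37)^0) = 51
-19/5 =-3.80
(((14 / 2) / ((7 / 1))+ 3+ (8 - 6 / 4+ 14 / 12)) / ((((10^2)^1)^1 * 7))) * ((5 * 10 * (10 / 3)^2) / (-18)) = -125 / 243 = -0.51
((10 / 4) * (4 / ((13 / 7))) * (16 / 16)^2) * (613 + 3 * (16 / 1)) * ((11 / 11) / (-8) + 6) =1087345 / 52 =20910.48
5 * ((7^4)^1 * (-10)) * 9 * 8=-8643600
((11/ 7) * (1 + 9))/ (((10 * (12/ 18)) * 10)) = 33/ 140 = 0.24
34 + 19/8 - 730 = -5549/8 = -693.62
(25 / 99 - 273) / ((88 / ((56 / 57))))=-189014 / 62073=-3.05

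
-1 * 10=-10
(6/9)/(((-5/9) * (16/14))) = -21/20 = -1.05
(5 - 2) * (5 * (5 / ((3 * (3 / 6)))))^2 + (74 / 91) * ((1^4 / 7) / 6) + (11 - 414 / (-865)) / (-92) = 126715120141 / 152077380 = 833.23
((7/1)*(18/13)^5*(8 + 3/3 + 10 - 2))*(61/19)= 13716374112/7054567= 1944.33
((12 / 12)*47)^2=2209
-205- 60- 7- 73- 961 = -1306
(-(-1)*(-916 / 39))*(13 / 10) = -458 / 15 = -30.53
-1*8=-8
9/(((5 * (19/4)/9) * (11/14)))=4536/1045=4.34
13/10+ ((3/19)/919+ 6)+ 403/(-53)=-2809631/9254330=-0.30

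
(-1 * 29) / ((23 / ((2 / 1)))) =-58 / 23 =-2.52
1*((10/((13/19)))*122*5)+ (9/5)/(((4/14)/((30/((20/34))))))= 1200769/130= 9236.68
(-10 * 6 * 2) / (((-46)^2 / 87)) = -2610 / 529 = -4.93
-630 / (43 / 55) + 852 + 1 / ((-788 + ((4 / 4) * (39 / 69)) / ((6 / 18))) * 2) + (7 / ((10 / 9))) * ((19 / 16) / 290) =46.21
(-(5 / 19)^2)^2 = 625 / 130321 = 0.00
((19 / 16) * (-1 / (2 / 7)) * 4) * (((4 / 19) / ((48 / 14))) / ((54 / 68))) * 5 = -4165 / 648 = -6.43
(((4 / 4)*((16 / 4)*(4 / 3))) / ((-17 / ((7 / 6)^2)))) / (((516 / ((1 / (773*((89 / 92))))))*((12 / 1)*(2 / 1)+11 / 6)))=-9016 / 210466190295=-0.00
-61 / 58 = -1.05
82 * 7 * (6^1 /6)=574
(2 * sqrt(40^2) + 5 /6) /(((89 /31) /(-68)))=-511190 /267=-1914.57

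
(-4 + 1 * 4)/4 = 0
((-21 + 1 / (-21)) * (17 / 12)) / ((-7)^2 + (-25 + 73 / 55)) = -206635 / 175518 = -1.18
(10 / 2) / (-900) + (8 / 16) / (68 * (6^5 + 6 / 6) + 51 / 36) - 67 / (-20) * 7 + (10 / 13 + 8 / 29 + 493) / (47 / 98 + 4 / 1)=133.73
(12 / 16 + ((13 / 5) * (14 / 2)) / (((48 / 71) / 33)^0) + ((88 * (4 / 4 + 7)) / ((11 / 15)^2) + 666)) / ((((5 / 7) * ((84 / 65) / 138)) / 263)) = 34497186893 / 440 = 78402697.48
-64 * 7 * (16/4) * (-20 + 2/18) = 320768/9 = 35640.89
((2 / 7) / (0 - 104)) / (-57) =1 / 20748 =0.00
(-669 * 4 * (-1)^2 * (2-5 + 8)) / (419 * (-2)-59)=4460 / 299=14.92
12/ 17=0.71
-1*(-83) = 83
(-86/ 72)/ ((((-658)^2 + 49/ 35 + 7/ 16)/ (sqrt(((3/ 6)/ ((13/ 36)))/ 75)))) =-172 * sqrt(78)/ 4052560239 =-0.00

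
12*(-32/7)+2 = -370/7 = -52.86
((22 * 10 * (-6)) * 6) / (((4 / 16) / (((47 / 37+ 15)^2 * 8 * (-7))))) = 642933688320 / 1369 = 469637464.08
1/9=0.11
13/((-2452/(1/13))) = -1/2452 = -0.00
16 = 16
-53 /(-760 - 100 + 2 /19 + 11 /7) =7049 /114157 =0.06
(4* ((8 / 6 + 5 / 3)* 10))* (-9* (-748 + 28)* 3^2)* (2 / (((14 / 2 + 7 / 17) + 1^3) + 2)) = 79315200 / 59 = 1344325.42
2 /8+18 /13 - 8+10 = 189 /52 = 3.63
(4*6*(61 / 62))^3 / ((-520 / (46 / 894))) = -375880536 / 288525835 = -1.30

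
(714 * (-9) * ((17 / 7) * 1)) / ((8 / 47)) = -366741 / 4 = -91685.25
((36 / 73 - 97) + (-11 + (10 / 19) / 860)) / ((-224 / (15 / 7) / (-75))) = -77.13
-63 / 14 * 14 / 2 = -63 / 2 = -31.50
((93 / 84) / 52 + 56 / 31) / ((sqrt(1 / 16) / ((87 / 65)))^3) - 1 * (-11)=225819976339 / 774717125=291.49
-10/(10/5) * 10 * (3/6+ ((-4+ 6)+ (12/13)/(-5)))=-1505/13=-115.77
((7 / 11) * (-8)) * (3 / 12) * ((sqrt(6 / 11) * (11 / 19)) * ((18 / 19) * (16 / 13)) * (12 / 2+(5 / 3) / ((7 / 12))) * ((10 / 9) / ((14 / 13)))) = -19840 * sqrt(66) / 27797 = -5.80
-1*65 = -65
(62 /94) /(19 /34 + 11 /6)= 0.28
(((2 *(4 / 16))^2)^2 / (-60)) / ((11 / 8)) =-1 / 1320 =-0.00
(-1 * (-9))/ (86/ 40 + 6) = 180/ 163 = 1.10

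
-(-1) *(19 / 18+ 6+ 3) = 181 / 18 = 10.06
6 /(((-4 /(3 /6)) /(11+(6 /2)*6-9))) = -15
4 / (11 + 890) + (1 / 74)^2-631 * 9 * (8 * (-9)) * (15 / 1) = 30261040371125 / 4933876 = 6133320.00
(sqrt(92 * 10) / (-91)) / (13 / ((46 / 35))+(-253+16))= 92 * sqrt(230) / 950677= 0.00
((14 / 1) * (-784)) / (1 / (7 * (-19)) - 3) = 91238 / 25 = 3649.52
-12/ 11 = -1.09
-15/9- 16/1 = -53/3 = -17.67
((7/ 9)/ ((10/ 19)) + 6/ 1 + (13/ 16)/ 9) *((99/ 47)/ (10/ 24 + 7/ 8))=12.34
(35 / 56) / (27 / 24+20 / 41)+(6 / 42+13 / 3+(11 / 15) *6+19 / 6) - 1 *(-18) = 1126837 / 37030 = 30.43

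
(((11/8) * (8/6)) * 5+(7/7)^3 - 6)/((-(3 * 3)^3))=-25/4374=-0.01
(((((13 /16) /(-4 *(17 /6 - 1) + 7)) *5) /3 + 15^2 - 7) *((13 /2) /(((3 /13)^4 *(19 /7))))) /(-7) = -25806.85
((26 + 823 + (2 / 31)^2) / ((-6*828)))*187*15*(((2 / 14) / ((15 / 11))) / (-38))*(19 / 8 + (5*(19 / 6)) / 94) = 253422077051 / 75394924416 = 3.36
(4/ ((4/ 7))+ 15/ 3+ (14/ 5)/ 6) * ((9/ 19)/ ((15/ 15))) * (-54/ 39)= -10098/ 1235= -8.18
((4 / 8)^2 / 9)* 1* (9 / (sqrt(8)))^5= 6561* sqrt(2) / 1024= 9.06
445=445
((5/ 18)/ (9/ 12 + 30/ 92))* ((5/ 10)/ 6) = 115/ 5346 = 0.02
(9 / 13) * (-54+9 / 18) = -963 / 26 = -37.04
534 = 534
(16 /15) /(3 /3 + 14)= 16 /225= 0.07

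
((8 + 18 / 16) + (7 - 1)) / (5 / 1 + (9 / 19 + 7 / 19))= 2299 / 888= 2.59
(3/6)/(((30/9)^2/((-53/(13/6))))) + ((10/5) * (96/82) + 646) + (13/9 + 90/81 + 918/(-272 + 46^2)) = 143807138471/221141700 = 650.29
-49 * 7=-343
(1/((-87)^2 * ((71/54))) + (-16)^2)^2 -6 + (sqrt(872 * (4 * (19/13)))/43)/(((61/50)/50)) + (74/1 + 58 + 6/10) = 10000 * sqrt(53846)/34099 + 1170569243351213/17827017605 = 65730.70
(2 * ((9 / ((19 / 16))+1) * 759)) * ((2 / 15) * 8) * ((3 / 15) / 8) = 164956 / 475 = 347.28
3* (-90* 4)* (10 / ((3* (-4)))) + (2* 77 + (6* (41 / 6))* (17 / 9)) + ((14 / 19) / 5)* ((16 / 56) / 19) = 18380351 / 16245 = 1131.45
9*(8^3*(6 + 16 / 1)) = 101376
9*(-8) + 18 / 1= -54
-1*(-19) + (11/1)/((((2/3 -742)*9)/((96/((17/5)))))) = 44787/2363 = 18.95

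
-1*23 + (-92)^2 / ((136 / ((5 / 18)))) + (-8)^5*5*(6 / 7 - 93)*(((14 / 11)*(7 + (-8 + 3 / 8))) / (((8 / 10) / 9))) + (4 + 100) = -227370074582 / 1683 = -135098083.53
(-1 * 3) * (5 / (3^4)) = -5 / 27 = -0.19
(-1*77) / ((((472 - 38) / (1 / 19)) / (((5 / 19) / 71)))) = -55 / 1589122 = -0.00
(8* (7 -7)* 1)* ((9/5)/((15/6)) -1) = 0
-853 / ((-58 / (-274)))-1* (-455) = -3574.69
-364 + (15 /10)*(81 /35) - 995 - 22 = -96427 /70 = -1377.53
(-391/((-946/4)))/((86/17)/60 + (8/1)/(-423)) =56233620/2224519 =25.28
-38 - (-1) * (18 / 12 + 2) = -69 / 2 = -34.50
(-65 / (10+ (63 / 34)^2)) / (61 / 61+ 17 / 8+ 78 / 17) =-10219040 / 16289921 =-0.63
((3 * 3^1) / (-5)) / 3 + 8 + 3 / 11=422 / 55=7.67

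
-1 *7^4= -2401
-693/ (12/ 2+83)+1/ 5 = -3376/ 445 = -7.59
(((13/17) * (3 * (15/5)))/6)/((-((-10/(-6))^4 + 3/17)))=-243/1672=-0.15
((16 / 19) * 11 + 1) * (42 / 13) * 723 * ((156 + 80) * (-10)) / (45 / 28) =-668861760 / 19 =-35203250.53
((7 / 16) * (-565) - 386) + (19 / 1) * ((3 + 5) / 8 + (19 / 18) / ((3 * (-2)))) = -266773 / 432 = -617.53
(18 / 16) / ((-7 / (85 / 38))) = -765 / 2128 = -0.36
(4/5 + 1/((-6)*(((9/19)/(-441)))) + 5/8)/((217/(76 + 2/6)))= 4303139/78120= 55.08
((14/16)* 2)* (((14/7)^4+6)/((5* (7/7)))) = 77/10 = 7.70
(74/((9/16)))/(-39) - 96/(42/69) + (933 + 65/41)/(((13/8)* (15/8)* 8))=-122.75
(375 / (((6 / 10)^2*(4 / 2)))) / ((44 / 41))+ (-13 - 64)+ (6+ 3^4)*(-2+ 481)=11109469 / 264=42081.32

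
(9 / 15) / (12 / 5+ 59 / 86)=0.19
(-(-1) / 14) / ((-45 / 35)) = -1 / 18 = -0.06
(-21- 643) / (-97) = 664 / 97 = 6.85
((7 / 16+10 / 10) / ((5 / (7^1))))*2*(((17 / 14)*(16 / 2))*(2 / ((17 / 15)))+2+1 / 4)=78.06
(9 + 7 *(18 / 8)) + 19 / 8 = 217 / 8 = 27.12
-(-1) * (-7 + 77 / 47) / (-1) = 252 / 47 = 5.36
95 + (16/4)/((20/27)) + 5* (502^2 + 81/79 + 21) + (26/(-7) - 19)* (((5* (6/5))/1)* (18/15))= 696817042/553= 1260066.98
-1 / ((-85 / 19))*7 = 133 / 85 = 1.56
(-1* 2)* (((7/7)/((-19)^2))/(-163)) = 2/58843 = 0.00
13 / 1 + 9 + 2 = 24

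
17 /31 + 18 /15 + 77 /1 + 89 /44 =550859 /6820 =80.77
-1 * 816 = -816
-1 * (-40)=40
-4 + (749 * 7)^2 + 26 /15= 412335701 /15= 27489046.73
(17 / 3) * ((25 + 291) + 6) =5474 / 3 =1824.67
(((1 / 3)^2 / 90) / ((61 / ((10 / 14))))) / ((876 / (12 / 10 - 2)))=-1 / 75745530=-0.00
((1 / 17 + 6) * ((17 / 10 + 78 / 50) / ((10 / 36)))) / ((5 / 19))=2870919 / 10625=270.20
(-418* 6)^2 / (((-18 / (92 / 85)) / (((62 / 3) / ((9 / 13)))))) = -25912268096 / 2295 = -11290748.63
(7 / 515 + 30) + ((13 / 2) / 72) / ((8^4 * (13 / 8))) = 1139614211 / 37969920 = 30.01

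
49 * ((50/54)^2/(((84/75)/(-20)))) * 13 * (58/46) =-206171875/16767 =-12296.29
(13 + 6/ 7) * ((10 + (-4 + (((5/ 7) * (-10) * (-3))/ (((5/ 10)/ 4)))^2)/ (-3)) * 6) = -279036796/ 343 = -813518.36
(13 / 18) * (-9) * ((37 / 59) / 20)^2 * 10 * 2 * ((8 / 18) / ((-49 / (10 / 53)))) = 17797 / 81361413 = 0.00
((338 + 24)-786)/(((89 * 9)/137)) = -58088/801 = -72.52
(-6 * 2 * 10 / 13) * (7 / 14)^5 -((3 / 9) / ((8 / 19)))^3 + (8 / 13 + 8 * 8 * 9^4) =75461757233 / 179712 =419903.83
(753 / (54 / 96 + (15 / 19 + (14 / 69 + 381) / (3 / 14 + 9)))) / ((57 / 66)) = 2359263456 / 115603879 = 20.41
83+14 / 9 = 761 / 9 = 84.56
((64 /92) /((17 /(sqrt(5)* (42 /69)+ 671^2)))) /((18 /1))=112* sqrt(5) /80937+ 3601928 /3519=1023.57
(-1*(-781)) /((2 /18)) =7029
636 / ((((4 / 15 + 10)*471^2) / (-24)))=-12720 / 1897973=-0.01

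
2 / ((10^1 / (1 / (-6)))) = -1 / 30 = -0.03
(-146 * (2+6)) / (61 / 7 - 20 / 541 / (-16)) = -17692864 / 132039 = -134.00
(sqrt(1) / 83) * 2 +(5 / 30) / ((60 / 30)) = 107 / 996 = 0.11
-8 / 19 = -0.42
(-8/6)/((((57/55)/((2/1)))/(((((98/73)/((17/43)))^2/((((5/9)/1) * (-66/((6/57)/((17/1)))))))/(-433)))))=-0.00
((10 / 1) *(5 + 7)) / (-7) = -120 / 7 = -17.14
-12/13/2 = -6/13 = -0.46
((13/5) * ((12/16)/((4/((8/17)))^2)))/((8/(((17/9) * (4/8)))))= 13/4080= 0.00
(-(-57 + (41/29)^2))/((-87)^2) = 46256/6365529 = 0.01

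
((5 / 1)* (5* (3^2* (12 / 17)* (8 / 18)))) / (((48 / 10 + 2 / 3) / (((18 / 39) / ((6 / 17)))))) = 9000 / 533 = 16.89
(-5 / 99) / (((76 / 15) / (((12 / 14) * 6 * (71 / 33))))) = -1775 / 16093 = -0.11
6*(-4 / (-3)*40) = 320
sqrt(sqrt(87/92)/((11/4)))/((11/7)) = 7* sqrt(22)* 23^(3/4)* 87^(1/4)/2783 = 0.38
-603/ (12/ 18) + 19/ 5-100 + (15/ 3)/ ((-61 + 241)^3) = -1167216479/ 1166400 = -1000.70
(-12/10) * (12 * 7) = -504/5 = -100.80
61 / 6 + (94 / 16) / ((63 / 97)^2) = 765035 / 31752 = 24.09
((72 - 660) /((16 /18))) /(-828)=147 /184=0.80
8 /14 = 4 /7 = 0.57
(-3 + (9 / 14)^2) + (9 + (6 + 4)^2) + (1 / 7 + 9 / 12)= 5258 / 49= 107.31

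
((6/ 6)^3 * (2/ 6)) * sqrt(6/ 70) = sqrt(105)/ 105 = 0.10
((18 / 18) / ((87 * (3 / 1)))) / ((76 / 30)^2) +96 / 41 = 4021121 / 1716916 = 2.34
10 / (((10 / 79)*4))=79 / 4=19.75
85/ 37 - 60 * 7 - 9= -15788/ 37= -426.70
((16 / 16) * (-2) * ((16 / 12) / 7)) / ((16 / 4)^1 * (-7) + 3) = 8 / 525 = 0.02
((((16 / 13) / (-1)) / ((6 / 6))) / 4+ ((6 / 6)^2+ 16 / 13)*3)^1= 83 / 13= 6.38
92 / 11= 8.36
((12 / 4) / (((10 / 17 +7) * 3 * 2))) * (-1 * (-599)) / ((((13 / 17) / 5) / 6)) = 865555 / 559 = 1548.40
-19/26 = -0.73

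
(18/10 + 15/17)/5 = 228/425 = 0.54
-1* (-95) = 95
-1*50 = -50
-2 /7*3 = -6 /7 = -0.86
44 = 44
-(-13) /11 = 13 /11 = 1.18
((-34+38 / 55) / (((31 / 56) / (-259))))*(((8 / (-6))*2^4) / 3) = -1700564992 / 15345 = -110822.09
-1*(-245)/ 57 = 245/ 57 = 4.30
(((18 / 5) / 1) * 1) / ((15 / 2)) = 0.48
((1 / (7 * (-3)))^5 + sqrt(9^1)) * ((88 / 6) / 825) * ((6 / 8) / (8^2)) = 6126151 / 9801842400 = 0.00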